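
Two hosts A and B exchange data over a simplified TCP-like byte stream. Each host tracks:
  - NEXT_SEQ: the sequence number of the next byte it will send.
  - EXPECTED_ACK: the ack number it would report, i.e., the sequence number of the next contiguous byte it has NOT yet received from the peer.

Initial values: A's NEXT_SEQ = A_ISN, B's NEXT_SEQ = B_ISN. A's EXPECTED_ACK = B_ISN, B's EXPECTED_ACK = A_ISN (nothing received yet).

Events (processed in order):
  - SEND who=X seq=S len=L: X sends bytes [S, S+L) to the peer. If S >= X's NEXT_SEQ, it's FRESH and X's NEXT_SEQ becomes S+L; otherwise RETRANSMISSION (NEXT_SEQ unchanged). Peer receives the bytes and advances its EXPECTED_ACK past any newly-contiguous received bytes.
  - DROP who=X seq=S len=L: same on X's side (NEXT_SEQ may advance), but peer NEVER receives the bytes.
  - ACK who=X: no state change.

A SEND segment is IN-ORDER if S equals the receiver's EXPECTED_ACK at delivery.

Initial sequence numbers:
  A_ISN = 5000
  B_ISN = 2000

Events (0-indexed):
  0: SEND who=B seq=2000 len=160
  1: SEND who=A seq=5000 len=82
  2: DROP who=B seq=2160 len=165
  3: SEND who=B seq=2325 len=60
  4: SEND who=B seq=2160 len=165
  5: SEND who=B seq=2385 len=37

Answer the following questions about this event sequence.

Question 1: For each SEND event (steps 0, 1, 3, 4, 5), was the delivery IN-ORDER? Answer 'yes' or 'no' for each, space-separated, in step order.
Answer: yes yes no yes yes

Derivation:
Step 0: SEND seq=2000 -> in-order
Step 1: SEND seq=5000 -> in-order
Step 3: SEND seq=2325 -> out-of-order
Step 4: SEND seq=2160 -> in-order
Step 5: SEND seq=2385 -> in-order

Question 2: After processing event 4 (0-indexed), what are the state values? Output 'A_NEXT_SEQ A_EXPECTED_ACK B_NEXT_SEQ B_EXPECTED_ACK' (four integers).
After event 0: A_seq=5000 A_ack=2160 B_seq=2160 B_ack=5000
After event 1: A_seq=5082 A_ack=2160 B_seq=2160 B_ack=5082
After event 2: A_seq=5082 A_ack=2160 B_seq=2325 B_ack=5082
After event 3: A_seq=5082 A_ack=2160 B_seq=2385 B_ack=5082
After event 4: A_seq=5082 A_ack=2385 B_seq=2385 B_ack=5082

5082 2385 2385 5082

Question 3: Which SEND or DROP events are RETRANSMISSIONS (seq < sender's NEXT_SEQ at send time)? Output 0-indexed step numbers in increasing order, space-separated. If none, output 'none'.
Step 0: SEND seq=2000 -> fresh
Step 1: SEND seq=5000 -> fresh
Step 2: DROP seq=2160 -> fresh
Step 3: SEND seq=2325 -> fresh
Step 4: SEND seq=2160 -> retransmit
Step 5: SEND seq=2385 -> fresh

Answer: 4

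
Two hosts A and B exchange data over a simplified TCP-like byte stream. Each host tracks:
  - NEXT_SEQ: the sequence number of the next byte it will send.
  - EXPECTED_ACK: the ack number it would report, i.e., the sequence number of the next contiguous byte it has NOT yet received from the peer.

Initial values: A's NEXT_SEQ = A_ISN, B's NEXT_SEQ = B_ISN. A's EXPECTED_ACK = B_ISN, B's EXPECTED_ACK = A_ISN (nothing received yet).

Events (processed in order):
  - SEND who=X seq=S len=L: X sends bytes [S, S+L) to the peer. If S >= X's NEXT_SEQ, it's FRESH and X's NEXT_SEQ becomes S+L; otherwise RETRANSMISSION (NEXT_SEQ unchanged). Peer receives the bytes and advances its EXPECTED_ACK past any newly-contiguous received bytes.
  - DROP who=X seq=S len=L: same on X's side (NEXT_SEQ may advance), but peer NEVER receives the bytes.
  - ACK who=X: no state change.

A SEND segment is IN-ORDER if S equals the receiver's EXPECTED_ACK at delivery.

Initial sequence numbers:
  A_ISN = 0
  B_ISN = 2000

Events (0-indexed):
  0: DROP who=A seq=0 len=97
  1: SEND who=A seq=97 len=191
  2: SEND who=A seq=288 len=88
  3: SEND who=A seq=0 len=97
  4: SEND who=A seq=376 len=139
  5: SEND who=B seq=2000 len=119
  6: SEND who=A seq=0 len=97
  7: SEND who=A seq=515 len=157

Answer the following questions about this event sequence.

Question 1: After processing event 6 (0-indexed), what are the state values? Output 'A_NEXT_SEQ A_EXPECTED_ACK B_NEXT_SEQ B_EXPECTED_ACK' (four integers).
After event 0: A_seq=97 A_ack=2000 B_seq=2000 B_ack=0
After event 1: A_seq=288 A_ack=2000 B_seq=2000 B_ack=0
After event 2: A_seq=376 A_ack=2000 B_seq=2000 B_ack=0
After event 3: A_seq=376 A_ack=2000 B_seq=2000 B_ack=376
After event 4: A_seq=515 A_ack=2000 B_seq=2000 B_ack=515
After event 5: A_seq=515 A_ack=2119 B_seq=2119 B_ack=515
After event 6: A_seq=515 A_ack=2119 B_seq=2119 B_ack=515

515 2119 2119 515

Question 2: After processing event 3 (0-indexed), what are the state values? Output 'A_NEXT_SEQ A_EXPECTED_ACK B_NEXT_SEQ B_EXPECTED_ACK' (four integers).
After event 0: A_seq=97 A_ack=2000 B_seq=2000 B_ack=0
After event 1: A_seq=288 A_ack=2000 B_seq=2000 B_ack=0
After event 2: A_seq=376 A_ack=2000 B_seq=2000 B_ack=0
After event 3: A_seq=376 A_ack=2000 B_seq=2000 B_ack=376

376 2000 2000 376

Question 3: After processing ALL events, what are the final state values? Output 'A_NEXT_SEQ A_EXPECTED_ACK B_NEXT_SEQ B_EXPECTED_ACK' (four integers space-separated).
After event 0: A_seq=97 A_ack=2000 B_seq=2000 B_ack=0
After event 1: A_seq=288 A_ack=2000 B_seq=2000 B_ack=0
After event 2: A_seq=376 A_ack=2000 B_seq=2000 B_ack=0
After event 3: A_seq=376 A_ack=2000 B_seq=2000 B_ack=376
After event 4: A_seq=515 A_ack=2000 B_seq=2000 B_ack=515
After event 5: A_seq=515 A_ack=2119 B_seq=2119 B_ack=515
After event 6: A_seq=515 A_ack=2119 B_seq=2119 B_ack=515
After event 7: A_seq=672 A_ack=2119 B_seq=2119 B_ack=672

Answer: 672 2119 2119 672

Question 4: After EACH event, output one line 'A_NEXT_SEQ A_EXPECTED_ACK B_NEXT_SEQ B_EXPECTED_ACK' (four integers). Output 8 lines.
97 2000 2000 0
288 2000 2000 0
376 2000 2000 0
376 2000 2000 376
515 2000 2000 515
515 2119 2119 515
515 2119 2119 515
672 2119 2119 672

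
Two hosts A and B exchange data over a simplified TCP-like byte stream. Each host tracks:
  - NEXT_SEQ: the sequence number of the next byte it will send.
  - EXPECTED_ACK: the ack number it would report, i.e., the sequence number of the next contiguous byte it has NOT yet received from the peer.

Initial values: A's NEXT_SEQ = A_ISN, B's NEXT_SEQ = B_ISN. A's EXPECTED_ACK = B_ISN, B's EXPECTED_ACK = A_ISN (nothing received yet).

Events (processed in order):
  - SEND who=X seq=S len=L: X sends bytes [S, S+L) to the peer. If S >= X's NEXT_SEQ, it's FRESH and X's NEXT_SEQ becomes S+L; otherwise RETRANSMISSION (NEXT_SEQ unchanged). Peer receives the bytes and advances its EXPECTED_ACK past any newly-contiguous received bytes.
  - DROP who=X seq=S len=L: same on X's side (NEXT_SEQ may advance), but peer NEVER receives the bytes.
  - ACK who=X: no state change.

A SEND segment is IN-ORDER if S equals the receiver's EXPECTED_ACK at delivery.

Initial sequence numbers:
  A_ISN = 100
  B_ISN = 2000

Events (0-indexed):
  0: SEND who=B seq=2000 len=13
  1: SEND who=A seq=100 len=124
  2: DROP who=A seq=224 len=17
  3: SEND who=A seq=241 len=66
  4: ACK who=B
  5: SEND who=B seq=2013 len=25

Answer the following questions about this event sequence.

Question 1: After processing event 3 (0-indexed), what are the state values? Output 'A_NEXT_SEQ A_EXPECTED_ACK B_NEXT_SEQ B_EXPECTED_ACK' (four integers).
After event 0: A_seq=100 A_ack=2013 B_seq=2013 B_ack=100
After event 1: A_seq=224 A_ack=2013 B_seq=2013 B_ack=224
After event 2: A_seq=241 A_ack=2013 B_seq=2013 B_ack=224
After event 3: A_seq=307 A_ack=2013 B_seq=2013 B_ack=224

307 2013 2013 224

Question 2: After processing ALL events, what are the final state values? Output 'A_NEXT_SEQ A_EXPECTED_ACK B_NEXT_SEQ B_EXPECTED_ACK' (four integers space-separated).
Answer: 307 2038 2038 224

Derivation:
After event 0: A_seq=100 A_ack=2013 B_seq=2013 B_ack=100
After event 1: A_seq=224 A_ack=2013 B_seq=2013 B_ack=224
After event 2: A_seq=241 A_ack=2013 B_seq=2013 B_ack=224
After event 3: A_seq=307 A_ack=2013 B_seq=2013 B_ack=224
After event 4: A_seq=307 A_ack=2013 B_seq=2013 B_ack=224
After event 5: A_seq=307 A_ack=2038 B_seq=2038 B_ack=224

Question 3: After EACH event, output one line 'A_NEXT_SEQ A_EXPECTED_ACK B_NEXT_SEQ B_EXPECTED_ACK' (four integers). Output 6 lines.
100 2013 2013 100
224 2013 2013 224
241 2013 2013 224
307 2013 2013 224
307 2013 2013 224
307 2038 2038 224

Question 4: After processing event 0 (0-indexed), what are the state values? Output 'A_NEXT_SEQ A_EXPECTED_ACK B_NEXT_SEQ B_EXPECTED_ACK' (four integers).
After event 0: A_seq=100 A_ack=2013 B_seq=2013 B_ack=100

100 2013 2013 100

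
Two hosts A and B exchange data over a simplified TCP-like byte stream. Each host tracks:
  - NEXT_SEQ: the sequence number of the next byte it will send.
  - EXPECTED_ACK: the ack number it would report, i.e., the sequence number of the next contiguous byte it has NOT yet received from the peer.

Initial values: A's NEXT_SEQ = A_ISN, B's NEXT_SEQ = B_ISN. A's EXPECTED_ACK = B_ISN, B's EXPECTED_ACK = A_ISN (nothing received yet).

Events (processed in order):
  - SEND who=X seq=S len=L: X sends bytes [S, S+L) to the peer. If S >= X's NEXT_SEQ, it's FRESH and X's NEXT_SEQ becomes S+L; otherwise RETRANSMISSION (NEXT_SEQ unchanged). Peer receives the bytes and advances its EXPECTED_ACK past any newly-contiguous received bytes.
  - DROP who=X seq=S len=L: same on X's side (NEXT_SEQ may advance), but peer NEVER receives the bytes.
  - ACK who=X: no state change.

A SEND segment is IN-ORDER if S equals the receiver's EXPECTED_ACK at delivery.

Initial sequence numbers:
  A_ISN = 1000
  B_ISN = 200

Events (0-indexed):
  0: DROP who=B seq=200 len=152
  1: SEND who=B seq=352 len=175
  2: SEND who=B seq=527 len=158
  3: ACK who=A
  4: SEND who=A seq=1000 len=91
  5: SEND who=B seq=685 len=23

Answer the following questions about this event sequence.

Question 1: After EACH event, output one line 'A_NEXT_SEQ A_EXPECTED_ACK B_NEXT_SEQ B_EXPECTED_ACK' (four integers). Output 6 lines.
1000 200 352 1000
1000 200 527 1000
1000 200 685 1000
1000 200 685 1000
1091 200 685 1091
1091 200 708 1091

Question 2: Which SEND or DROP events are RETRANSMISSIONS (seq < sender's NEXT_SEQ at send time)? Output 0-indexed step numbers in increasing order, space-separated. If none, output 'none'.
Answer: none

Derivation:
Step 0: DROP seq=200 -> fresh
Step 1: SEND seq=352 -> fresh
Step 2: SEND seq=527 -> fresh
Step 4: SEND seq=1000 -> fresh
Step 5: SEND seq=685 -> fresh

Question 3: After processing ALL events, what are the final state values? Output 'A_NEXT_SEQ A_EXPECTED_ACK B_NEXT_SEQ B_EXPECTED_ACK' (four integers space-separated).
After event 0: A_seq=1000 A_ack=200 B_seq=352 B_ack=1000
After event 1: A_seq=1000 A_ack=200 B_seq=527 B_ack=1000
After event 2: A_seq=1000 A_ack=200 B_seq=685 B_ack=1000
After event 3: A_seq=1000 A_ack=200 B_seq=685 B_ack=1000
After event 4: A_seq=1091 A_ack=200 B_seq=685 B_ack=1091
After event 5: A_seq=1091 A_ack=200 B_seq=708 B_ack=1091

Answer: 1091 200 708 1091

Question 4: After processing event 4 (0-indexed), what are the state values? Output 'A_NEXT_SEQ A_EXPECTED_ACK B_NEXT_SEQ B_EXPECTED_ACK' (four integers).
After event 0: A_seq=1000 A_ack=200 B_seq=352 B_ack=1000
After event 1: A_seq=1000 A_ack=200 B_seq=527 B_ack=1000
After event 2: A_seq=1000 A_ack=200 B_seq=685 B_ack=1000
After event 3: A_seq=1000 A_ack=200 B_seq=685 B_ack=1000
After event 4: A_seq=1091 A_ack=200 B_seq=685 B_ack=1091

1091 200 685 1091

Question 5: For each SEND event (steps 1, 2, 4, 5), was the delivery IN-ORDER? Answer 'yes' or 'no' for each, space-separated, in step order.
Answer: no no yes no

Derivation:
Step 1: SEND seq=352 -> out-of-order
Step 2: SEND seq=527 -> out-of-order
Step 4: SEND seq=1000 -> in-order
Step 5: SEND seq=685 -> out-of-order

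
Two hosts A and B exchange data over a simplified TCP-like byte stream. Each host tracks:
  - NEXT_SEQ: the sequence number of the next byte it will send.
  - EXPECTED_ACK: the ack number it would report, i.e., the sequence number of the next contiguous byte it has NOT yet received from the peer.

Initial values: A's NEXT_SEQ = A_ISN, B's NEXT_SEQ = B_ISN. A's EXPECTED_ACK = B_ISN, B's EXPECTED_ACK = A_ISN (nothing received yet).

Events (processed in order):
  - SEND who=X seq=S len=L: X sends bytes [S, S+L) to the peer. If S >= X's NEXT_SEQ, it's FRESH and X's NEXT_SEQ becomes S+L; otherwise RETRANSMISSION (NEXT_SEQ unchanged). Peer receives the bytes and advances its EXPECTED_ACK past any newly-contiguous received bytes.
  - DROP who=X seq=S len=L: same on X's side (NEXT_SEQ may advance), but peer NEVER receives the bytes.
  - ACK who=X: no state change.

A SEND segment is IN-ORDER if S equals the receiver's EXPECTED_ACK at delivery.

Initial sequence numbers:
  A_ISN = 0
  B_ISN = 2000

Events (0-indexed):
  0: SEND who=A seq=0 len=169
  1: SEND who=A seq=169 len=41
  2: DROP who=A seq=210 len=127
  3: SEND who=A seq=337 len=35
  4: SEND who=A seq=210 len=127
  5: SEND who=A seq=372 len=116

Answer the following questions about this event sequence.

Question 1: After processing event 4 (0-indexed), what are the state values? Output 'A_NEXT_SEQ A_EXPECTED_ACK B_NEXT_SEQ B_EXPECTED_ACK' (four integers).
After event 0: A_seq=169 A_ack=2000 B_seq=2000 B_ack=169
After event 1: A_seq=210 A_ack=2000 B_seq=2000 B_ack=210
After event 2: A_seq=337 A_ack=2000 B_seq=2000 B_ack=210
After event 3: A_seq=372 A_ack=2000 B_seq=2000 B_ack=210
After event 4: A_seq=372 A_ack=2000 B_seq=2000 B_ack=372

372 2000 2000 372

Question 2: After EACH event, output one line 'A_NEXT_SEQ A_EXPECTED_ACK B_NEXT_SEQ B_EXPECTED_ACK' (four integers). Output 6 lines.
169 2000 2000 169
210 2000 2000 210
337 2000 2000 210
372 2000 2000 210
372 2000 2000 372
488 2000 2000 488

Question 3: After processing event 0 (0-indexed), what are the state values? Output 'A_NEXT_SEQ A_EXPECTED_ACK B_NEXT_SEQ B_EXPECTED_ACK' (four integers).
After event 0: A_seq=169 A_ack=2000 B_seq=2000 B_ack=169

169 2000 2000 169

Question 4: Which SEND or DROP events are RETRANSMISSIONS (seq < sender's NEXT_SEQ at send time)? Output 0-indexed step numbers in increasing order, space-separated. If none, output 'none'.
Answer: 4

Derivation:
Step 0: SEND seq=0 -> fresh
Step 1: SEND seq=169 -> fresh
Step 2: DROP seq=210 -> fresh
Step 3: SEND seq=337 -> fresh
Step 4: SEND seq=210 -> retransmit
Step 5: SEND seq=372 -> fresh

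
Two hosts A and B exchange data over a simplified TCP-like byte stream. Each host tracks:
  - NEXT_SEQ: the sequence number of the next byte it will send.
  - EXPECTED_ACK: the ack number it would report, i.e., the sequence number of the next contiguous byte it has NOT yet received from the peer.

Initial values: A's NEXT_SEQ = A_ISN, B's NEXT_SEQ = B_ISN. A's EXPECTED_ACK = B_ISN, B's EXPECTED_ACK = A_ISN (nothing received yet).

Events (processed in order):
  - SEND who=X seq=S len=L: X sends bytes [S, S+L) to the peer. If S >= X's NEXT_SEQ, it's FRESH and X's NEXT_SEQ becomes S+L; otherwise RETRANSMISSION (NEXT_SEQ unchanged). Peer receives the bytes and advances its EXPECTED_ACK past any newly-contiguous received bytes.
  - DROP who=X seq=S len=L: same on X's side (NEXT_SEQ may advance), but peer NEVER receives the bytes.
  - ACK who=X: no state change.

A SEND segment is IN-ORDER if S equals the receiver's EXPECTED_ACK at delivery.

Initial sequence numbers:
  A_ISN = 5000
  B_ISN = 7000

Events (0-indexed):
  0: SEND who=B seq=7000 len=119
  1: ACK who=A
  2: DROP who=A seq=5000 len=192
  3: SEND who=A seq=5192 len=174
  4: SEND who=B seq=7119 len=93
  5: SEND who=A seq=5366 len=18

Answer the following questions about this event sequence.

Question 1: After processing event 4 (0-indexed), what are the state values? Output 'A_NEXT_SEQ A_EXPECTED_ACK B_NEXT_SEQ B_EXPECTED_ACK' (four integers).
After event 0: A_seq=5000 A_ack=7119 B_seq=7119 B_ack=5000
After event 1: A_seq=5000 A_ack=7119 B_seq=7119 B_ack=5000
After event 2: A_seq=5192 A_ack=7119 B_seq=7119 B_ack=5000
After event 3: A_seq=5366 A_ack=7119 B_seq=7119 B_ack=5000
After event 4: A_seq=5366 A_ack=7212 B_seq=7212 B_ack=5000

5366 7212 7212 5000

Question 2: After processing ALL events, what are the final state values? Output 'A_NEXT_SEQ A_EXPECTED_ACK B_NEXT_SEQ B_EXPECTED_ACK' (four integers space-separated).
After event 0: A_seq=5000 A_ack=7119 B_seq=7119 B_ack=5000
After event 1: A_seq=5000 A_ack=7119 B_seq=7119 B_ack=5000
After event 2: A_seq=5192 A_ack=7119 B_seq=7119 B_ack=5000
After event 3: A_seq=5366 A_ack=7119 B_seq=7119 B_ack=5000
After event 4: A_seq=5366 A_ack=7212 B_seq=7212 B_ack=5000
After event 5: A_seq=5384 A_ack=7212 B_seq=7212 B_ack=5000

Answer: 5384 7212 7212 5000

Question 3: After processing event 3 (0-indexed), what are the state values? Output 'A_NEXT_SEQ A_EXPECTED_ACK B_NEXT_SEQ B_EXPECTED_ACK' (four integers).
After event 0: A_seq=5000 A_ack=7119 B_seq=7119 B_ack=5000
After event 1: A_seq=5000 A_ack=7119 B_seq=7119 B_ack=5000
After event 2: A_seq=5192 A_ack=7119 B_seq=7119 B_ack=5000
After event 3: A_seq=5366 A_ack=7119 B_seq=7119 B_ack=5000

5366 7119 7119 5000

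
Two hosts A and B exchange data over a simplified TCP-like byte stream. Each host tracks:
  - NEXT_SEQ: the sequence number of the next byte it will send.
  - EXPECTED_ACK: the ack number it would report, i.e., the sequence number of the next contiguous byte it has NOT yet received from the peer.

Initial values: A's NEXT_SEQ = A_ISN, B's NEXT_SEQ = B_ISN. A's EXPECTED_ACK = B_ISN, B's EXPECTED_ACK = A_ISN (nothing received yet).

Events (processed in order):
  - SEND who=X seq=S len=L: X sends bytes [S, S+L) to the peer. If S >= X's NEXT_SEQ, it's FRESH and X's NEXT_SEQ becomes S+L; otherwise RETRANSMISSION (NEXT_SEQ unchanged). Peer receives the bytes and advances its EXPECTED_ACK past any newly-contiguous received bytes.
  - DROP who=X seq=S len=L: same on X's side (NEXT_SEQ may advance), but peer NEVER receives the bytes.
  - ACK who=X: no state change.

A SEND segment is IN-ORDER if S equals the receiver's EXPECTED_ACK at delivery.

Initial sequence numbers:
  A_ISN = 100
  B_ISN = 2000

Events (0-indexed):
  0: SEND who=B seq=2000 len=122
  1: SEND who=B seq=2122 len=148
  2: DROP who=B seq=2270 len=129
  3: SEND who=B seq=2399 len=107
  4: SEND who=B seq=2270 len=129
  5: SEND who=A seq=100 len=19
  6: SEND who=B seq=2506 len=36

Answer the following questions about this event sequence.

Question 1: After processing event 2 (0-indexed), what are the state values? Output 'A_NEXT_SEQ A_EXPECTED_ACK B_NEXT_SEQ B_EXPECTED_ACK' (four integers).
After event 0: A_seq=100 A_ack=2122 B_seq=2122 B_ack=100
After event 1: A_seq=100 A_ack=2270 B_seq=2270 B_ack=100
After event 2: A_seq=100 A_ack=2270 B_seq=2399 B_ack=100

100 2270 2399 100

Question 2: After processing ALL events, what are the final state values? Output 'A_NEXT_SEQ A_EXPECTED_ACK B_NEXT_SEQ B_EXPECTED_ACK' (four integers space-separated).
Answer: 119 2542 2542 119

Derivation:
After event 0: A_seq=100 A_ack=2122 B_seq=2122 B_ack=100
After event 1: A_seq=100 A_ack=2270 B_seq=2270 B_ack=100
After event 2: A_seq=100 A_ack=2270 B_seq=2399 B_ack=100
After event 3: A_seq=100 A_ack=2270 B_seq=2506 B_ack=100
After event 4: A_seq=100 A_ack=2506 B_seq=2506 B_ack=100
After event 5: A_seq=119 A_ack=2506 B_seq=2506 B_ack=119
After event 6: A_seq=119 A_ack=2542 B_seq=2542 B_ack=119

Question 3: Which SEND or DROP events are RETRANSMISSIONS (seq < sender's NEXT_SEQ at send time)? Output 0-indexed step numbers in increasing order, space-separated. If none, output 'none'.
Answer: 4

Derivation:
Step 0: SEND seq=2000 -> fresh
Step 1: SEND seq=2122 -> fresh
Step 2: DROP seq=2270 -> fresh
Step 3: SEND seq=2399 -> fresh
Step 4: SEND seq=2270 -> retransmit
Step 5: SEND seq=100 -> fresh
Step 6: SEND seq=2506 -> fresh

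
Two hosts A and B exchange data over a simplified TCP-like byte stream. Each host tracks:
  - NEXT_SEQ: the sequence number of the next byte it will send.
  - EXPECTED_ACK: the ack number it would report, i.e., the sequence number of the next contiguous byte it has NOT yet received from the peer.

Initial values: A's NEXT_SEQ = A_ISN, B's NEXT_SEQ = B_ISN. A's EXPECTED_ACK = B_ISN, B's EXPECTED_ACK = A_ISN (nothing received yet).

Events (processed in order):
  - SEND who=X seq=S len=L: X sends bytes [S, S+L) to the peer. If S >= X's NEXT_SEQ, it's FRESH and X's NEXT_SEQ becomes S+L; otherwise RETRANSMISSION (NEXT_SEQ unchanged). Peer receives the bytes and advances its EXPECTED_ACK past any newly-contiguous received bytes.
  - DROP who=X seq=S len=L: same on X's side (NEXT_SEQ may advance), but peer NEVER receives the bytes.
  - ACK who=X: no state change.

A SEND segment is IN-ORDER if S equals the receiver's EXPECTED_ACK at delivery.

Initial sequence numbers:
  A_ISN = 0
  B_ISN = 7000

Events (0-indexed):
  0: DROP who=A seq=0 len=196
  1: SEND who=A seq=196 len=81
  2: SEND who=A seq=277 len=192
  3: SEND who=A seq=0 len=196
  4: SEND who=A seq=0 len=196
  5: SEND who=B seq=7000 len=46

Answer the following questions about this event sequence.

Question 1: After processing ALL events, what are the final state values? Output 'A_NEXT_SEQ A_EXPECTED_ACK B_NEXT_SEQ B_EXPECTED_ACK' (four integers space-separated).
Answer: 469 7046 7046 469

Derivation:
After event 0: A_seq=196 A_ack=7000 B_seq=7000 B_ack=0
After event 1: A_seq=277 A_ack=7000 B_seq=7000 B_ack=0
After event 2: A_seq=469 A_ack=7000 B_seq=7000 B_ack=0
After event 3: A_seq=469 A_ack=7000 B_seq=7000 B_ack=469
After event 4: A_seq=469 A_ack=7000 B_seq=7000 B_ack=469
After event 5: A_seq=469 A_ack=7046 B_seq=7046 B_ack=469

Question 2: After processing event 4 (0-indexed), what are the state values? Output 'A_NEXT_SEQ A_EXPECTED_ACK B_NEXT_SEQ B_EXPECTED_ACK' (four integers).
After event 0: A_seq=196 A_ack=7000 B_seq=7000 B_ack=0
After event 1: A_seq=277 A_ack=7000 B_seq=7000 B_ack=0
After event 2: A_seq=469 A_ack=7000 B_seq=7000 B_ack=0
After event 3: A_seq=469 A_ack=7000 B_seq=7000 B_ack=469
After event 4: A_seq=469 A_ack=7000 B_seq=7000 B_ack=469

469 7000 7000 469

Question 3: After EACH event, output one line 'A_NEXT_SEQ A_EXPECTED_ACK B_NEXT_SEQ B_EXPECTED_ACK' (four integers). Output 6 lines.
196 7000 7000 0
277 7000 7000 0
469 7000 7000 0
469 7000 7000 469
469 7000 7000 469
469 7046 7046 469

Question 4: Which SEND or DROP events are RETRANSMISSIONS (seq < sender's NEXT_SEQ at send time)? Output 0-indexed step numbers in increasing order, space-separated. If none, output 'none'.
Step 0: DROP seq=0 -> fresh
Step 1: SEND seq=196 -> fresh
Step 2: SEND seq=277 -> fresh
Step 3: SEND seq=0 -> retransmit
Step 4: SEND seq=0 -> retransmit
Step 5: SEND seq=7000 -> fresh

Answer: 3 4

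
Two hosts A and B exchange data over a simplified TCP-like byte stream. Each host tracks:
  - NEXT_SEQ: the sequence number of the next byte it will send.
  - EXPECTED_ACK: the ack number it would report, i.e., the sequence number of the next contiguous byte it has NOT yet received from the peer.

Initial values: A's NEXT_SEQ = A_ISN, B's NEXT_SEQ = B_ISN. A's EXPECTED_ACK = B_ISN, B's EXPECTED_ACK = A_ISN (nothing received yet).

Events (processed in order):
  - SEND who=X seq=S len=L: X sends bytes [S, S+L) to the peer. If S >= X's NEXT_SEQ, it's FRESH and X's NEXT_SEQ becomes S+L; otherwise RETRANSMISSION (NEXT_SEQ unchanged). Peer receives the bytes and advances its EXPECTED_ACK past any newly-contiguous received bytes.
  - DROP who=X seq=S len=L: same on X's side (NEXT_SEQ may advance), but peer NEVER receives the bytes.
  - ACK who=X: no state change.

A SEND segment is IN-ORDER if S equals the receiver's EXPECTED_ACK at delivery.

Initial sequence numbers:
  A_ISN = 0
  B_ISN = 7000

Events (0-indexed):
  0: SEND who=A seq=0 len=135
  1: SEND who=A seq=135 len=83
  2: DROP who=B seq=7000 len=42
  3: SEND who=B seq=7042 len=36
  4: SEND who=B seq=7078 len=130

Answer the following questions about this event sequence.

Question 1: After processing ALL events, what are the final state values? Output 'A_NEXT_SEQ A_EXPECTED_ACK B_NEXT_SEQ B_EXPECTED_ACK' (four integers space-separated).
After event 0: A_seq=135 A_ack=7000 B_seq=7000 B_ack=135
After event 1: A_seq=218 A_ack=7000 B_seq=7000 B_ack=218
After event 2: A_seq=218 A_ack=7000 B_seq=7042 B_ack=218
After event 3: A_seq=218 A_ack=7000 B_seq=7078 B_ack=218
After event 4: A_seq=218 A_ack=7000 B_seq=7208 B_ack=218

Answer: 218 7000 7208 218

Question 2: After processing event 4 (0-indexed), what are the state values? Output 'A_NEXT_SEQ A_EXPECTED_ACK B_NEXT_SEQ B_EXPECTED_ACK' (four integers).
After event 0: A_seq=135 A_ack=7000 B_seq=7000 B_ack=135
After event 1: A_seq=218 A_ack=7000 B_seq=7000 B_ack=218
After event 2: A_seq=218 A_ack=7000 B_seq=7042 B_ack=218
After event 3: A_seq=218 A_ack=7000 B_seq=7078 B_ack=218
After event 4: A_seq=218 A_ack=7000 B_seq=7208 B_ack=218

218 7000 7208 218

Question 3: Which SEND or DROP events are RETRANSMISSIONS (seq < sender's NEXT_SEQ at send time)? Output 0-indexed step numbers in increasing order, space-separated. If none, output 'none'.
Answer: none

Derivation:
Step 0: SEND seq=0 -> fresh
Step 1: SEND seq=135 -> fresh
Step 2: DROP seq=7000 -> fresh
Step 3: SEND seq=7042 -> fresh
Step 4: SEND seq=7078 -> fresh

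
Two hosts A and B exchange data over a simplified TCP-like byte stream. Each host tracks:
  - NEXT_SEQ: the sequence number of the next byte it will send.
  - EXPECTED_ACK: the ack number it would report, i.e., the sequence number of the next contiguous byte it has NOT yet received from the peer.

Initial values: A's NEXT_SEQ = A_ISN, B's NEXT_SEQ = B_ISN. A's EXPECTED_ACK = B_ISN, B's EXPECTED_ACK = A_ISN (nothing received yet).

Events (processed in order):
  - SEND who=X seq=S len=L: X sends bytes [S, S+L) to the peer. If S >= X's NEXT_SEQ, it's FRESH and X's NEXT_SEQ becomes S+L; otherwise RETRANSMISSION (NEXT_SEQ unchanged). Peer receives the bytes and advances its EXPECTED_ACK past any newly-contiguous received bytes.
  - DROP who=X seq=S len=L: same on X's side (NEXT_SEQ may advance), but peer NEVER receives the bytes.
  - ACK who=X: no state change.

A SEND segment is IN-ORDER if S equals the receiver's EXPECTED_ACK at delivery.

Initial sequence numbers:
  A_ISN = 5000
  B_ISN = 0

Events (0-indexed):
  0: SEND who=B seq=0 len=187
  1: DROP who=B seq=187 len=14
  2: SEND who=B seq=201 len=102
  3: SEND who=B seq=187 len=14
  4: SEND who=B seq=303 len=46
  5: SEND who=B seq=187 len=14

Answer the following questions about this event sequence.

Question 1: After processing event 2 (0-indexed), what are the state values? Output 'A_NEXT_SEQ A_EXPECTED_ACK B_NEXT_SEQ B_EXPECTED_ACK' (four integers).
After event 0: A_seq=5000 A_ack=187 B_seq=187 B_ack=5000
After event 1: A_seq=5000 A_ack=187 B_seq=201 B_ack=5000
After event 2: A_seq=5000 A_ack=187 B_seq=303 B_ack=5000

5000 187 303 5000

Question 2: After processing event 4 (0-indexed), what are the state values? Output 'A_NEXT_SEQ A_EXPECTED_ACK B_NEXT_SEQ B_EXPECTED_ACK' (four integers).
After event 0: A_seq=5000 A_ack=187 B_seq=187 B_ack=5000
After event 1: A_seq=5000 A_ack=187 B_seq=201 B_ack=5000
After event 2: A_seq=5000 A_ack=187 B_seq=303 B_ack=5000
After event 3: A_seq=5000 A_ack=303 B_seq=303 B_ack=5000
After event 4: A_seq=5000 A_ack=349 B_seq=349 B_ack=5000

5000 349 349 5000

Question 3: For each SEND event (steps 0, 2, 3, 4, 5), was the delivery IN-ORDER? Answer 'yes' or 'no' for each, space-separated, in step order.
Step 0: SEND seq=0 -> in-order
Step 2: SEND seq=201 -> out-of-order
Step 3: SEND seq=187 -> in-order
Step 4: SEND seq=303 -> in-order
Step 5: SEND seq=187 -> out-of-order

Answer: yes no yes yes no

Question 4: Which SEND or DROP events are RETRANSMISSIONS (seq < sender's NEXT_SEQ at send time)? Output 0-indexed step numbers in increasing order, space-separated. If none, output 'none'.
Step 0: SEND seq=0 -> fresh
Step 1: DROP seq=187 -> fresh
Step 2: SEND seq=201 -> fresh
Step 3: SEND seq=187 -> retransmit
Step 4: SEND seq=303 -> fresh
Step 5: SEND seq=187 -> retransmit

Answer: 3 5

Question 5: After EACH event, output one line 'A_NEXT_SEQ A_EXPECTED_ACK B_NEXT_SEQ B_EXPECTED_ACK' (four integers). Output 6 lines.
5000 187 187 5000
5000 187 201 5000
5000 187 303 5000
5000 303 303 5000
5000 349 349 5000
5000 349 349 5000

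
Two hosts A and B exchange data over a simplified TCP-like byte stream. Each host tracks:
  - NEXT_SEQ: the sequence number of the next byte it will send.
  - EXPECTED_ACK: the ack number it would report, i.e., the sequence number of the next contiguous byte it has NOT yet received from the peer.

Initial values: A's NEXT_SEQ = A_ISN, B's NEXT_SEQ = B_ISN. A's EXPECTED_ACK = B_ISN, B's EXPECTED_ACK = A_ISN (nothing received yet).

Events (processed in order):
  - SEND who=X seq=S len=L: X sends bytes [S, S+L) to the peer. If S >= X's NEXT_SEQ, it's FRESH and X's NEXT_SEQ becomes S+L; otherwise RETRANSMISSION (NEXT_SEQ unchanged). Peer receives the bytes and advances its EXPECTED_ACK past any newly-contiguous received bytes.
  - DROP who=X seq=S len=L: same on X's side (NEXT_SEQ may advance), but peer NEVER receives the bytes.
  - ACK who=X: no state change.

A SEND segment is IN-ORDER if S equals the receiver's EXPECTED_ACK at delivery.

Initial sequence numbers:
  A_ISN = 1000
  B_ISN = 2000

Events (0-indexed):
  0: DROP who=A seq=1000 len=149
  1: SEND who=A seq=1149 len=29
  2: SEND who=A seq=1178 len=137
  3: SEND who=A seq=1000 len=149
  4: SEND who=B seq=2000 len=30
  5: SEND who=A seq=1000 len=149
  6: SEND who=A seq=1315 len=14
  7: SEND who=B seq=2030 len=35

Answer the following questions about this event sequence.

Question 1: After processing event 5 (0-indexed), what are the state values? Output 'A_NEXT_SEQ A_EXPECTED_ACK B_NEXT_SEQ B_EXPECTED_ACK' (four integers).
After event 0: A_seq=1149 A_ack=2000 B_seq=2000 B_ack=1000
After event 1: A_seq=1178 A_ack=2000 B_seq=2000 B_ack=1000
After event 2: A_seq=1315 A_ack=2000 B_seq=2000 B_ack=1000
After event 3: A_seq=1315 A_ack=2000 B_seq=2000 B_ack=1315
After event 4: A_seq=1315 A_ack=2030 B_seq=2030 B_ack=1315
After event 5: A_seq=1315 A_ack=2030 B_seq=2030 B_ack=1315

1315 2030 2030 1315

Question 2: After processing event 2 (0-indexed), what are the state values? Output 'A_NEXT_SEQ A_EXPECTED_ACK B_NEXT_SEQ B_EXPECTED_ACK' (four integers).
After event 0: A_seq=1149 A_ack=2000 B_seq=2000 B_ack=1000
After event 1: A_seq=1178 A_ack=2000 B_seq=2000 B_ack=1000
After event 2: A_seq=1315 A_ack=2000 B_seq=2000 B_ack=1000

1315 2000 2000 1000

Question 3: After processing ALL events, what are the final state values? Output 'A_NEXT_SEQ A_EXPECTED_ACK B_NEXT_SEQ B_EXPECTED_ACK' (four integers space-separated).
Answer: 1329 2065 2065 1329

Derivation:
After event 0: A_seq=1149 A_ack=2000 B_seq=2000 B_ack=1000
After event 1: A_seq=1178 A_ack=2000 B_seq=2000 B_ack=1000
After event 2: A_seq=1315 A_ack=2000 B_seq=2000 B_ack=1000
After event 3: A_seq=1315 A_ack=2000 B_seq=2000 B_ack=1315
After event 4: A_seq=1315 A_ack=2030 B_seq=2030 B_ack=1315
After event 5: A_seq=1315 A_ack=2030 B_seq=2030 B_ack=1315
After event 6: A_seq=1329 A_ack=2030 B_seq=2030 B_ack=1329
After event 7: A_seq=1329 A_ack=2065 B_seq=2065 B_ack=1329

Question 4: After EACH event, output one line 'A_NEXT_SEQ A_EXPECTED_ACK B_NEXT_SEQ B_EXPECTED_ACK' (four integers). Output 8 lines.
1149 2000 2000 1000
1178 2000 2000 1000
1315 2000 2000 1000
1315 2000 2000 1315
1315 2030 2030 1315
1315 2030 2030 1315
1329 2030 2030 1329
1329 2065 2065 1329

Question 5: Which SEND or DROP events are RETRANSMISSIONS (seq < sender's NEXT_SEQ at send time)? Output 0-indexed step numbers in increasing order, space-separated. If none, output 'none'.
Answer: 3 5

Derivation:
Step 0: DROP seq=1000 -> fresh
Step 1: SEND seq=1149 -> fresh
Step 2: SEND seq=1178 -> fresh
Step 3: SEND seq=1000 -> retransmit
Step 4: SEND seq=2000 -> fresh
Step 5: SEND seq=1000 -> retransmit
Step 6: SEND seq=1315 -> fresh
Step 7: SEND seq=2030 -> fresh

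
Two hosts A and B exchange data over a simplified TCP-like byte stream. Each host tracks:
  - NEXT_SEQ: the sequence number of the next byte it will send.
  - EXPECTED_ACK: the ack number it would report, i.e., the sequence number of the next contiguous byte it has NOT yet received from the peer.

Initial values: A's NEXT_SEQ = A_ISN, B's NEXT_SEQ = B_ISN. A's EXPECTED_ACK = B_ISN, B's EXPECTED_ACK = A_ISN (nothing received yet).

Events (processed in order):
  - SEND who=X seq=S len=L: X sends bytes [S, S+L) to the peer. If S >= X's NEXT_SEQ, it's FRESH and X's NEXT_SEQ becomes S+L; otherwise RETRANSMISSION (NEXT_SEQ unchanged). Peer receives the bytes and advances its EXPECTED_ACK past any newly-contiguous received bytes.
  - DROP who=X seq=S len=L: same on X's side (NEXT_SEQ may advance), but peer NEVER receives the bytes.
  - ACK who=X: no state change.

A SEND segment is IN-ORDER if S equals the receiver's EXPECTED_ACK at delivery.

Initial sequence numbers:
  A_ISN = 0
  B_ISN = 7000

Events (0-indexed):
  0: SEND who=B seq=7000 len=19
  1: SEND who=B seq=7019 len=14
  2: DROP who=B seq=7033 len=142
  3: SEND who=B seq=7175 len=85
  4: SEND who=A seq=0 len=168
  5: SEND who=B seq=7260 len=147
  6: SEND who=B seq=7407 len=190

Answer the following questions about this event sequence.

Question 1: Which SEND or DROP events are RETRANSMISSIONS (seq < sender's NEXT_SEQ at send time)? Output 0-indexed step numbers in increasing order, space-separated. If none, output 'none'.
Answer: none

Derivation:
Step 0: SEND seq=7000 -> fresh
Step 1: SEND seq=7019 -> fresh
Step 2: DROP seq=7033 -> fresh
Step 3: SEND seq=7175 -> fresh
Step 4: SEND seq=0 -> fresh
Step 5: SEND seq=7260 -> fresh
Step 6: SEND seq=7407 -> fresh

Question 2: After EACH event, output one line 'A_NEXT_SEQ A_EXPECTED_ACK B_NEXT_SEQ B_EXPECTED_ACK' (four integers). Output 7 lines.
0 7019 7019 0
0 7033 7033 0
0 7033 7175 0
0 7033 7260 0
168 7033 7260 168
168 7033 7407 168
168 7033 7597 168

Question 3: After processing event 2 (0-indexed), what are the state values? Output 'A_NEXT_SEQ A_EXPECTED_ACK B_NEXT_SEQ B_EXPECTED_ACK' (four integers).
After event 0: A_seq=0 A_ack=7019 B_seq=7019 B_ack=0
After event 1: A_seq=0 A_ack=7033 B_seq=7033 B_ack=0
After event 2: A_seq=0 A_ack=7033 B_seq=7175 B_ack=0

0 7033 7175 0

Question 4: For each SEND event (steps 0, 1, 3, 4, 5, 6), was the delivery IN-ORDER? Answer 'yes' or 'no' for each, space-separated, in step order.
Step 0: SEND seq=7000 -> in-order
Step 1: SEND seq=7019 -> in-order
Step 3: SEND seq=7175 -> out-of-order
Step 4: SEND seq=0 -> in-order
Step 5: SEND seq=7260 -> out-of-order
Step 6: SEND seq=7407 -> out-of-order

Answer: yes yes no yes no no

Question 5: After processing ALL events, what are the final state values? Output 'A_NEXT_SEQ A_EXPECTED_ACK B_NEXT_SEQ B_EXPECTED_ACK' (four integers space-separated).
After event 0: A_seq=0 A_ack=7019 B_seq=7019 B_ack=0
After event 1: A_seq=0 A_ack=7033 B_seq=7033 B_ack=0
After event 2: A_seq=0 A_ack=7033 B_seq=7175 B_ack=0
After event 3: A_seq=0 A_ack=7033 B_seq=7260 B_ack=0
After event 4: A_seq=168 A_ack=7033 B_seq=7260 B_ack=168
After event 5: A_seq=168 A_ack=7033 B_seq=7407 B_ack=168
After event 6: A_seq=168 A_ack=7033 B_seq=7597 B_ack=168

Answer: 168 7033 7597 168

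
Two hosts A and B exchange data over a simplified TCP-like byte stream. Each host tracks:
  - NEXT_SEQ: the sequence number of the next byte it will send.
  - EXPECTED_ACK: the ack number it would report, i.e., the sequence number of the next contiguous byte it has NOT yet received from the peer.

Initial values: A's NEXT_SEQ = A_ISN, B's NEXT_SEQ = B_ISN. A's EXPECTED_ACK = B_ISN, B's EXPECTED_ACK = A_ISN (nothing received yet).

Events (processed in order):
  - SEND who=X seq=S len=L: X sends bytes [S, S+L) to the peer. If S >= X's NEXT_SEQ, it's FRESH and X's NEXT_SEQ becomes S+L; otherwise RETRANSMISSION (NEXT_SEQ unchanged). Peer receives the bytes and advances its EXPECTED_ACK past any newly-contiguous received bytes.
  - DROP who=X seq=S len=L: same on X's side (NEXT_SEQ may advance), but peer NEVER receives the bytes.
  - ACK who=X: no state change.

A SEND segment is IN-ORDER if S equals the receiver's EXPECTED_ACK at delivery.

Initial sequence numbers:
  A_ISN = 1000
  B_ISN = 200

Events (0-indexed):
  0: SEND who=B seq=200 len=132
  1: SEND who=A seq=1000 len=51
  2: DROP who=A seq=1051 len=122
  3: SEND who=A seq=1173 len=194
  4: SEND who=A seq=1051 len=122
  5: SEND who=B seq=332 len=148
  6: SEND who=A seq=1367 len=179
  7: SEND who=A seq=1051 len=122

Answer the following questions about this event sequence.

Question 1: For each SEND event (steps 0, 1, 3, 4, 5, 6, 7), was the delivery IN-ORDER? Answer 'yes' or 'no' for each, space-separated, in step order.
Answer: yes yes no yes yes yes no

Derivation:
Step 0: SEND seq=200 -> in-order
Step 1: SEND seq=1000 -> in-order
Step 3: SEND seq=1173 -> out-of-order
Step 4: SEND seq=1051 -> in-order
Step 5: SEND seq=332 -> in-order
Step 6: SEND seq=1367 -> in-order
Step 7: SEND seq=1051 -> out-of-order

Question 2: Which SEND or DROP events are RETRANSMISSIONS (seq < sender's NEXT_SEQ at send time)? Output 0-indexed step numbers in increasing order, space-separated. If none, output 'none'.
Answer: 4 7

Derivation:
Step 0: SEND seq=200 -> fresh
Step 1: SEND seq=1000 -> fresh
Step 2: DROP seq=1051 -> fresh
Step 3: SEND seq=1173 -> fresh
Step 4: SEND seq=1051 -> retransmit
Step 5: SEND seq=332 -> fresh
Step 6: SEND seq=1367 -> fresh
Step 7: SEND seq=1051 -> retransmit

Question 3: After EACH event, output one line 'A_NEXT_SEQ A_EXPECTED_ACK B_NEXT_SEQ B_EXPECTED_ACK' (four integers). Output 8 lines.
1000 332 332 1000
1051 332 332 1051
1173 332 332 1051
1367 332 332 1051
1367 332 332 1367
1367 480 480 1367
1546 480 480 1546
1546 480 480 1546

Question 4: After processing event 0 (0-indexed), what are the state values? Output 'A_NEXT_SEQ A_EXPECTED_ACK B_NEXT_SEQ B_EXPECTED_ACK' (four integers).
After event 0: A_seq=1000 A_ack=332 B_seq=332 B_ack=1000

1000 332 332 1000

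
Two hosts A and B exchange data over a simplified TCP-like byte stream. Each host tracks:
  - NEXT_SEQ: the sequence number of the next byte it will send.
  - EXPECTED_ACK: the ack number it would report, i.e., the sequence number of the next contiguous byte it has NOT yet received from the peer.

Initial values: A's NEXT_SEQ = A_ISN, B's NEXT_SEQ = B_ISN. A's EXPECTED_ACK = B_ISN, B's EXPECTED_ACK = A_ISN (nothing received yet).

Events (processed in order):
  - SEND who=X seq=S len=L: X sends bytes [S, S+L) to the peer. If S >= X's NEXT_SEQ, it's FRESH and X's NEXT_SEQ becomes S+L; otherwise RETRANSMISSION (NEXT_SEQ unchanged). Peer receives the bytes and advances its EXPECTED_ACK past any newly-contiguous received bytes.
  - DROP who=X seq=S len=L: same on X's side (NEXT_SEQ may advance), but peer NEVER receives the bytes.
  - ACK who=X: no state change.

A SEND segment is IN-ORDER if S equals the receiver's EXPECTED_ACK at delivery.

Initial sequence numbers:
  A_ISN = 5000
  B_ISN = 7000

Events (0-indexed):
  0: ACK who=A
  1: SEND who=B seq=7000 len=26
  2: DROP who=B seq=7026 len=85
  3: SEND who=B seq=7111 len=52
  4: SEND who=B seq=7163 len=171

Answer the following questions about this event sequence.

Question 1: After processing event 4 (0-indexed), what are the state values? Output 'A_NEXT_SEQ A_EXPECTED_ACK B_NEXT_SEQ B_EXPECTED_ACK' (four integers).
After event 0: A_seq=5000 A_ack=7000 B_seq=7000 B_ack=5000
After event 1: A_seq=5000 A_ack=7026 B_seq=7026 B_ack=5000
After event 2: A_seq=5000 A_ack=7026 B_seq=7111 B_ack=5000
After event 3: A_seq=5000 A_ack=7026 B_seq=7163 B_ack=5000
After event 4: A_seq=5000 A_ack=7026 B_seq=7334 B_ack=5000

5000 7026 7334 5000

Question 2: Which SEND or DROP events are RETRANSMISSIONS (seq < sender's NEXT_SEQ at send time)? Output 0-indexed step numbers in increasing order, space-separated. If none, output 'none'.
Answer: none

Derivation:
Step 1: SEND seq=7000 -> fresh
Step 2: DROP seq=7026 -> fresh
Step 3: SEND seq=7111 -> fresh
Step 4: SEND seq=7163 -> fresh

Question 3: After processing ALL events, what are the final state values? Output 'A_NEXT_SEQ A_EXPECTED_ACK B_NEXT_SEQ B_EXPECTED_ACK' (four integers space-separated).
After event 0: A_seq=5000 A_ack=7000 B_seq=7000 B_ack=5000
After event 1: A_seq=5000 A_ack=7026 B_seq=7026 B_ack=5000
After event 2: A_seq=5000 A_ack=7026 B_seq=7111 B_ack=5000
After event 3: A_seq=5000 A_ack=7026 B_seq=7163 B_ack=5000
After event 4: A_seq=5000 A_ack=7026 B_seq=7334 B_ack=5000

Answer: 5000 7026 7334 5000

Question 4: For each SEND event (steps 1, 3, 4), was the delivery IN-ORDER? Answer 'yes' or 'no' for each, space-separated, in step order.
Answer: yes no no

Derivation:
Step 1: SEND seq=7000 -> in-order
Step 3: SEND seq=7111 -> out-of-order
Step 4: SEND seq=7163 -> out-of-order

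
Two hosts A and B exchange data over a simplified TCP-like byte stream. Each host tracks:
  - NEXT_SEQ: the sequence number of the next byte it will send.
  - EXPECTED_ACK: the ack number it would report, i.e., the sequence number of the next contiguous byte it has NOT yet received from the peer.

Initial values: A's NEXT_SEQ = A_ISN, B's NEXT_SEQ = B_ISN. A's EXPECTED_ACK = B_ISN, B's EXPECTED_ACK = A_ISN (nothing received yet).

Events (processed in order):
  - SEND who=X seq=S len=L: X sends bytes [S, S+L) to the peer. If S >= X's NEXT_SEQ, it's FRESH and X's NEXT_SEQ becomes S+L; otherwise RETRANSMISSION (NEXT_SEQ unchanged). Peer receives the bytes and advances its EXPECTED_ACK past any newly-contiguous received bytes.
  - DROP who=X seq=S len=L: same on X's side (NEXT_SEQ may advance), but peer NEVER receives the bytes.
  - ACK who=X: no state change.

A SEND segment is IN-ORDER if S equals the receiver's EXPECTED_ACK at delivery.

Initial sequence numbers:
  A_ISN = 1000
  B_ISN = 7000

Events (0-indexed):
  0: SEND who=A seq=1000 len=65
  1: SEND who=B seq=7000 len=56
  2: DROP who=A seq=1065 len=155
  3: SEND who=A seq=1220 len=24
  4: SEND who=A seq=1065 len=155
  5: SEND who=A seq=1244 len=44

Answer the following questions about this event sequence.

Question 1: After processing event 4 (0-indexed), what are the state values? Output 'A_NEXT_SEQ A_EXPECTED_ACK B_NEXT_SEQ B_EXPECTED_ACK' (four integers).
After event 0: A_seq=1065 A_ack=7000 B_seq=7000 B_ack=1065
After event 1: A_seq=1065 A_ack=7056 B_seq=7056 B_ack=1065
After event 2: A_seq=1220 A_ack=7056 B_seq=7056 B_ack=1065
After event 3: A_seq=1244 A_ack=7056 B_seq=7056 B_ack=1065
After event 4: A_seq=1244 A_ack=7056 B_seq=7056 B_ack=1244

1244 7056 7056 1244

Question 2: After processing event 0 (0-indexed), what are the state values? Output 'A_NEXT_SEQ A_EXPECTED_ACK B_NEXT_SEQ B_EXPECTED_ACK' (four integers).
After event 0: A_seq=1065 A_ack=7000 B_seq=7000 B_ack=1065

1065 7000 7000 1065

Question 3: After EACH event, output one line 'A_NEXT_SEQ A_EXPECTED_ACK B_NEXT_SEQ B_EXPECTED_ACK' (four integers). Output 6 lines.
1065 7000 7000 1065
1065 7056 7056 1065
1220 7056 7056 1065
1244 7056 7056 1065
1244 7056 7056 1244
1288 7056 7056 1288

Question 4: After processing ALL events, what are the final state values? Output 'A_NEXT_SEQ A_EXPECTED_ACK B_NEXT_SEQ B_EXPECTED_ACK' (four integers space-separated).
Answer: 1288 7056 7056 1288

Derivation:
After event 0: A_seq=1065 A_ack=7000 B_seq=7000 B_ack=1065
After event 1: A_seq=1065 A_ack=7056 B_seq=7056 B_ack=1065
After event 2: A_seq=1220 A_ack=7056 B_seq=7056 B_ack=1065
After event 3: A_seq=1244 A_ack=7056 B_seq=7056 B_ack=1065
After event 4: A_seq=1244 A_ack=7056 B_seq=7056 B_ack=1244
After event 5: A_seq=1288 A_ack=7056 B_seq=7056 B_ack=1288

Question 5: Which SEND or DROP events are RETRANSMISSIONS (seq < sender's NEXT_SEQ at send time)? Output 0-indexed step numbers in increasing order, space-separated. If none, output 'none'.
Step 0: SEND seq=1000 -> fresh
Step 1: SEND seq=7000 -> fresh
Step 2: DROP seq=1065 -> fresh
Step 3: SEND seq=1220 -> fresh
Step 4: SEND seq=1065 -> retransmit
Step 5: SEND seq=1244 -> fresh

Answer: 4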